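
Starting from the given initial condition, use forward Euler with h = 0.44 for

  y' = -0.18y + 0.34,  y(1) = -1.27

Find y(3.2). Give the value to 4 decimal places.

Euler: y_{n+1} = y_n + h·f(t_n, y_n).
t=1.000000, y=-1.270000: f=0.568600 → y ← -1.270000 + 0.44·0.568600 = -1.019816
t=1.440000, y=-1.019816: f=0.523567 → y ← -1.019816 + 0.44·0.523567 = -0.789447
t=1.880000, y=-0.789447: f=0.482100 → y ← -0.789447 + 0.44·0.482100 = -0.577322
t=2.320000, y=-0.577322: f=0.443918 → y ← -0.577322 + 0.44·0.443918 = -0.381998
t=2.760000, y=-0.381998: f=0.408760 → y ← -0.381998 + 0.44·0.408760 = -0.202144
y(3.2) ≈ -0.2021

-0.2021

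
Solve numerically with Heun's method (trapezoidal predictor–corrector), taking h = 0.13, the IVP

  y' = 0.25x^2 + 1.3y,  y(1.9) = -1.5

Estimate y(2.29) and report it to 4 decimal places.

Heun: k1 = f(x_n, y_n); k2 = f(x_n + h, y_n + h·k1); y_{n+1} = y_n + (h/2)·(k1 + k2).
x=1.900000, y=-1.500000:
  k1 = f(1.900000, -1.500000) = -1.047500
  k2 = f(2.030000, -1.636175) = -1.096803
  y ← -1.500000 + (0.13/2)·(-1.047500 + (-1.096803)) = -1.639380
x=2.030000, y=-1.639380:
  k1 = f(2.030000, -1.639380) = -1.100969
  k2 = f(2.160000, -1.782506) = -1.150857
  y ← -1.639380 + (0.13/2)·(-1.100969 + (-1.150857)) = -1.785748
x=2.160000, y=-1.785748:
  k1 = f(2.160000, -1.785748) = -1.155073
  k2 = f(2.290000, -1.935908) = -1.205655
  y ← -1.785748 + (0.13/2)·(-1.155073 + (-1.205655)) = -1.939196
y(2.29) ≈ -1.9392

-1.9392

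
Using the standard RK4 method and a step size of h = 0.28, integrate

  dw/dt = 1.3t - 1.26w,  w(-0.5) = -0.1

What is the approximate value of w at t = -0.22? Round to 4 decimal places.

RK4: k1 = f(t_n, w_n); k2 = f(t_n + h/2, w_n + (h/2)·k1); k3 = f(t_n + h/2, w_n + (h/2)·k2); k4 = f(t_n + h, w_n + h·k3); w_{n+1} = w_n + (h/6)·(k1 + 2k2 + 2k3 + k4).
t=-0.500000, w=-0.100000:
  k1 = f(-0.500000, -0.100000) = -0.524000
  k2 = f(-0.360000, -0.173360) = -0.249566
  k3 = f(-0.360000, -0.134939) = -0.297976
  k4 = f(-0.220000, -0.183433) = -0.054874
  w ← -0.100000 + (0.28/6)·(k1 + 2k2 + 2k3 + k4) = -0.178118
w(-0.22) ≈ -0.1781

-0.1781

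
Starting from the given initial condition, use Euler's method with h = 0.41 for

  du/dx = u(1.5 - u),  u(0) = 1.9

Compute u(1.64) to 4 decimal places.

1.5044

Euler: u_{n+1} = u_n + h·f(x_n, u_n).
x=0.000000, u=1.900000: f=-0.760000 → u ← 1.900000 + 0.41·(-0.760000) = 1.588400
x=0.410000, u=1.588400: f=-0.140415 → u ← 1.588400 + 0.41·(-0.140415) = 1.530830
x=0.820000, u=1.530830: f=-0.047196 → u ← 1.530830 + 0.41·(-0.047196) = 1.511480
x=1.230000, u=1.511480: f=-0.017352 → u ← 1.511480 + 0.41·(-0.017352) = 1.504366
u(1.64) ≈ 1.5044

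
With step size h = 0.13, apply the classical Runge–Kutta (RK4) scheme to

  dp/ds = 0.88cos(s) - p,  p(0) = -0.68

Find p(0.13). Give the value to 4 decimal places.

RK4: k1 = f(s_n, p_n); k2 = f(s_n + h/2, p_n + (h/2)·k1); k3 = f(s_n + h/2, p_n + (h/2)·k2); k4 = f(s_n + h, p_n + h·k3); p_{n+1} = p_n + (h/6)·(k1 + 2k2 + 2k3 + k4).
s=0.000000, p=-0.680000:
  k1 = f(0.000000, -0.680000) = 1.560000
  k2 = f(0.065000, -0.578600) = 1.456742
  k3 = f(0.065000, -0.585312) = 1.463453
  k4 = f(0.130000, -0.489751) = 1.362326
  p ← -0.680000 + (0.13/6)·(k1 + 2k2 + 2k3 + k4) = -0.490141
p(0.13) ≈ -0.4901

-0.4901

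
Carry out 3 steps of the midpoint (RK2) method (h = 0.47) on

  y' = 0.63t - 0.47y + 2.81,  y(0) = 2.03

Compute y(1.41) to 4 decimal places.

4.4478

Midpoint: k1 = f(t_n, y_n); k2 = f(t_n + h/2, y_n + (h/2)·k1); y_{n+1} = y_n + h·k2.
t=0.000000, y=2.030000:
  k1 = f(0.000000, 2.030000) = 1.855900
  k2 = f(0.235000, 2.466136) = 1.798966
  y ← 2.030000 + 0.47·1.798966 = 2.875514
t=0.470000, y=2.875514:
  k1 = f(0.470000, 2.875514) = 1.754608
  k2 = f(0.705000, 3.287847) = 1.708862
  y ← 2.875514 + 0.47·1.708862 = 3.678679
t=0.940000, y=3.678679:
  k1 = f(0.940000, 3.678679) = 1.673221
  k2 = f(1.175000, 4.071886) = 1.636464
  y ← 3.678679 + 0.47·1.636464 = 4.447817
y(1.41) ≈ 4.4478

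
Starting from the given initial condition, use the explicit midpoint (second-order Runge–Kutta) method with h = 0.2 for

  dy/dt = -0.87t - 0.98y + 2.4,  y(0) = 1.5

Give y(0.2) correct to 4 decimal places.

Midpoint: k1 = f(t_n, y_n); k2 = f(t_n + h/2, y_n + (h/2)·k1); y_{n+1} = y_n + h·k2.
t=0.000000, y=1.500000:
  k1 = f(0.000000, 1.500000) = 0.930000
  k2 = f(0.100000, 1.593000) = 0.751860
  y ← 1.500000 + 0.2·0.751860 = 1.650372
y(0.2) ≈ 1.6504

1.6504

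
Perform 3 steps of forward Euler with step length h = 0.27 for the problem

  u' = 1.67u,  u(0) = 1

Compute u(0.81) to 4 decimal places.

Euler: u_{n+1} = u_n + h·f(s_n, u_n).
s=0.000000, u=1.000000: f=1.670000 → u ← 1.000000 + 0.27·1.670000 = 1.450900
s=0.270000, u=1.450900: f=2.423003 → u ← 1.450900 + 0.27·2.423003 = 2.105111
s=0.540000, u=2.105111: f=3.515535 → u ← 2.105111 + 0.27·3.515535 = 3.054305
u(0.81) ≈ 3.0543

3.0543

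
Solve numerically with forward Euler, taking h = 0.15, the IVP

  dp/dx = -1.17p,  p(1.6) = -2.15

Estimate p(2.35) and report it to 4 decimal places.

Euler: p_{n+1} = p_n + h·f(x_n, p_n).
x=1.600000, p=-2.150000: f=2.515500 → p ← -2.150000 + 0.15·2.515500 = -1.772675
x=1.750000, p=-1.772675: f=2.074030 → p ← -1.772675 + 0.15·2.074030 = -1.461571
x=1.900000, p=-1.461571: f=1.710038 → p ← -1.461571 + 0.15·1.710038 = -1.205065
x=2.050000, p=-1.205065: f=1.409926 → p ← -1.205065 + 0.15·1.409926 = -0.993576
x=2.200000, p=-0.993576: f=1.162484 → p ← -0.993576 + 0.15·1.162484 = -0.819203
p(2.35) ≈ -0.8192

-0.8192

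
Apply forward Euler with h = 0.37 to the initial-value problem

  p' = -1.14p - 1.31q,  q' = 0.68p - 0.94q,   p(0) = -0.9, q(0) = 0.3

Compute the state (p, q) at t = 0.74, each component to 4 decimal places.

Euler on (p,q): p_{n+1} = p_n + h·p', q_{n+1} = q_n + h·q'.
0.000000: (-0.900000, 0.300000); f=(0.633000, -0.894000) → (-0.665790, -0.030780)
0.370000: (-0.665790, -0.030780); f=(0.799322, -0.423804) → (-0.370041, -0.187587)
(p(0.74), q(0.74)) ≈ (-0.3700, -0.1876)

-0.3700, -0.1876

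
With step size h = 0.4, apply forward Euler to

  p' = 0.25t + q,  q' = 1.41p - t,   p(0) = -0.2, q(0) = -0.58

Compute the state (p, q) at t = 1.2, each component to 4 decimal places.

-1.0277, -1.7938

Euler on (p,q): p_{n+1} = p_n + h·p', q_{n+1} = q_n + h·q'.
0.000000: (-0.200000, -0.580000); f=(-0.580000, -0.282000) → (-0.432000, -0.692800)
0.400000: (-0.432000, -0.692800); f=(-0.592800, -1.009120) → (-0.669120, -1.096448)
0.800000: (-0.669120, -1.096448); f=(-0.896448, -1.743459) → (-1.027699, -1.793832)
(p(1.2), q(1.2)) ≈ (-1.0277, -1.7938)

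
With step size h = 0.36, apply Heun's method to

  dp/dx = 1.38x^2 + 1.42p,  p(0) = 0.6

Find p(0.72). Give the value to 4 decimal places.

Heun: k1 = f(x_n, p_n); k2 = f(x_n + h, p_n + h·k1); p_{n+1} = p_n + (h/2)·(k1 + k2).
x=0.000000, p=0.600000:
  k1 = f(0.000000, 0.600000) = 0.852000
  k2 = f(0.360000, 0.906720) = 1.466390
  p ← 0.600000 + (0.36/2)·(0.852000 + 1.466390) = 1.017310
x=0.360000, p=1.017310:
  k1 = f(0.360000, 1.017310) = 1.623429
  k2 = f(0.720000, 1.601745) = 2.989869
  p ← 1.017310 + (0.36/2)·(1.623429 + 2.989869) = 1.847704
p(0.72) ≈ 1.8477

1.8477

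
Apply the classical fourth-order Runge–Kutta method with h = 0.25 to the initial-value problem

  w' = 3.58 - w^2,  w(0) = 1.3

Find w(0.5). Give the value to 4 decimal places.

RK4: k1 = f(x_n, w_n); k2 = f(x_n + h/2, w_n + (h/2)·k1); k3 = f(x_n + h/2, w_n + (h/2)·k2); k4 = f(x_n + h, w_n + h·k3); w_{n+1} = w_n + (h/6)·(k1 + 2k2 + 2k3 + k4).
x=0.000000, w=1.300000:
  k1 = f(0.000000, 1.300000) = 1.890000
  k2 = f(0.125000, 1.536250) = 1.219936
  k3 = f(0.125000, 1.452492) = 1.470267
  k4 = f(0.250000, 1.667567) = 0.799221
  w ← 1.300000 + (0.25/6)·(k1 + 2k2 + 2k3 + k4) = 1.636234
x=0.250000, w=1.636234:
  k1 = f(0.250000, 1.636234) = 0.902737
  k2 = f(0.375000, 1.749077) = 0.520731
  k3 = f(0.375000, 1.701326) = 0.685490
  k4 = f(0.500000, 1.807607) = 0.312557
  w ← 1.636234 + (0.25/6)·(k1 + 2k2 + 2k3 + k4) = 1.787390
w(0.5) ≈ 1.7874

1.7874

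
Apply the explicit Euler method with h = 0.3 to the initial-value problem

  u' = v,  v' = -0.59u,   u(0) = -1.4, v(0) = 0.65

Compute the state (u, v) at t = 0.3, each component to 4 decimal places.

-1.2050, 0.8978

Euler on (u,v): u_{n+1} = u_n + h·u', v_{n+1} = v_n + h·v'.
0.000000: (-1.400000, 0.650000); f=(0.650000, 0.826000) → (-1.205000, 0.897800)
(u(0.3), v(0.3)) ≈ (-1.2050, 0.8978)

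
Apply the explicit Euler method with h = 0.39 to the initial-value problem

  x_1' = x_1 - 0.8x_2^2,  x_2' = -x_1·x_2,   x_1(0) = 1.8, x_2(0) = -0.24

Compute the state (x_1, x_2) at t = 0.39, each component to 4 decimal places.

2.4840, -0.0715

Euler on (x_1,x_2): x_1_{n+1} = x_1_n + h·x_1', x_2_{n+1} = x_2_n + h·x_2'.
0.000000: (1.800000, -0.240000); f=(1.753920, 0.432000) → (2.484029, -0.071520)
(x_1(0.39), x_2(0.39)) ≈ (2.4840, -0.0715)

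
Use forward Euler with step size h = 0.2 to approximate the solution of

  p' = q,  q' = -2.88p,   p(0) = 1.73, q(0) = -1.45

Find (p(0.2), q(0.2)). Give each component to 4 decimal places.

Euler on (p,q): p_{n+1} = p_n + h·p', q_{n+1} = q_n + h·q'.
0.000000: (1.730000, -1.450000); f=(-1.450000, -4.982400) → (1.440000, -2.446480)
(p(0.2), q(0.2)) ≈ (1.4400, -2.4465)

1.4400, -2.4465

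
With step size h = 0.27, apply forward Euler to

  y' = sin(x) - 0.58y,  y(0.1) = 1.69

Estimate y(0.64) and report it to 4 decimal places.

1.3225

Euler: y_{n+1} = y_n + h·f(x_n, y_n).
x=0.100000, y=1.690000: f=-0.880367 → y ← 1.690000 + 0.27·(-0.880367) = 1.452301
x=0.370000, y=1.452301: f=-0.480719 → y ← 1.452301 + 0.27·(-0.480719) = 1.322507
y(0.64) ≈ 1.3225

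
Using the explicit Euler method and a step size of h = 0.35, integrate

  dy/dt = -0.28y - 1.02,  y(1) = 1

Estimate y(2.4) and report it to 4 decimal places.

-0.5695

Euler: y_{n+1} = y_n + h·f(t_n, y_n).
t=1.000000, y=1.000000: f=-1.300000 → y ← 1.000000 + 0.35·(-1.300000) = 0.545000
t=1.350000, y=0.545000: f=-1.172600 → y ← 0.545000 + 0.35·(-1.172600) = 0.134590
t=1.700000, y=0.134590: f=-1.057685 → y ← 0.134590 + 0.35·(-1.057685) = -0.235600
t=2.050000, y=-0.235600: f=-0.954032 → y ← -0.235600 + 0.35·(-0.954032) = -0.569511
y(2.4) ≈ -0.5695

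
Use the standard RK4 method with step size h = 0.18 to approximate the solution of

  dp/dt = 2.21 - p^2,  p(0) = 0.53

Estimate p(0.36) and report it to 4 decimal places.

1.0706

RK4: k1 = f(t_n, p_n); k2 = f(t_n + h/2, p_n + (h/2)·k1); k3 = f(t_n + h/2, p_n + (h/2)·k2); k4 = f(t_n + h, p_n + h·k3); p_{n+1} = p_n + (h/6)·(k1 + 2k2 + 2k3 + k4).
t=0.000000, p=0.530000:
  k1 = f(0.000000, 0.530000) = 1.929100
  k2 = f(0.090000, 0.703619) = 1.714920
  k3 = f(0.090000, 0.684343) = 1.741675
  k4 = f(0.180000, 0.843501) = 1.498505
  p ← 0.530000 + (0.18/6)·(k1 + 2k2 + 2k3 + k4) = 0.840224
t=0.180000, p=0.840224:
  k1 = f(0.180000, 0.840224) = 1.504024
  k2 = f(0.270000, 0.975586) = 1.258232
  k3 = f(0.270000, 0.953465) = 1.300905
  k4 = f(0.360000, 1.074387) = 1.055693
  p ← 0.840224 + (0.18/6)·(k1 + 2k2 + 2k3 + k4) = 1.070564
p(0.36) ≈ 1.0706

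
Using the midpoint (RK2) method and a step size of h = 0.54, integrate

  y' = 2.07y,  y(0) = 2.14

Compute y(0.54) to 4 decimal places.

5.8690

Midpoint: k1 = f(t_n, y_n); k2 = f(t_n + h/2, y_n + (h/2)·k1); y_{n+1} = y_n + h·k2.
t=0.000000, y=2.140000:
  k1 = f(0.000000, 2.140000) = 4.429800
  k2 = f(0.270000, 3.336046) = 6.905615
  y ← 2.140000 + 0.54·6.905615 = 5.869032
y(0.54) ≈ 5.8690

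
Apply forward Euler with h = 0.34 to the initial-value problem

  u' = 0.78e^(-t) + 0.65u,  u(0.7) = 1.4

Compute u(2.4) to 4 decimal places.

Euler: u_{n+1} = u_n + h·f(t_n, u_n).
t=0.700000, u=1.400000: f=1.297337 → u ← 1.400000 + 0.34·1.297337 = 1.841094
t=1.040000, u=1.841094: f=1.472406 → u ← 1.841094 + 0.34·1.472406 = 2.341712
t=1.380000, u=2.341712: f=1.718344 → u ← 2.341712 + 0.34·1.718344 = 2.925950
t=1.720000, u=2.925950: f=2.041539 → u ← 2.925950 + 0.34·2.041539 = 3.620073
t=2.060000, u=3.620073: f=2.452461 → u ← 3.620073 + 0.34·2.452461 = 4.453910
u(2.4) ≈ 4.4539

4.4539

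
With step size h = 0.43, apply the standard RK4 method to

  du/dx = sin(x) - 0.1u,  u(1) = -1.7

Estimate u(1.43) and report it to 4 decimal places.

RK4: k1 = f(x_n, u_n); k2 = f(x_n + h/2, u_n + (h/2)·k1); k3 = f(x_n + h/2, u_n + (h/2)·k2); k4 = f(x_n + h, u_n + h·k3); u_{n+1} = u_n + (h/6)·(k1 + 2k2 + 2k3 + k4).
x=1.000000, u=-1.700000:
  k1 = f(1.000000, -1.700000) = 1.011471
  k2 = f(1.215000, -1.482534) = 1.085623
  k3 = f(1.215000, -1.466591) = 1.084029
  k4 = f(1.430000, -1.233868) = 1.113491
  u ← -1.700000 + (0.43/6)·(k1 + 2k2 + 2k3 + k4) = -1.236728
u(1.43) ≈ -1.2367

-1.2367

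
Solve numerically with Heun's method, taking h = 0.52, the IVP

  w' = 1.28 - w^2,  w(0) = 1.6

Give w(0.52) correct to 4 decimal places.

1.3730

Heun: k1 = f(x_n, w_n); k2 = f(x_n + h, w_n + h·k1); w_{n+1} = w_n + (h/2)·(k1 + k2).
x=0.000000, w=1.600000:
  k1 = f(0.000000, 1.600000) = -1.280000
  k2 = f(0.520000, 0.934400) = 0.406897
  w ← 1.600000 + (0.52/2)·(-1.280000 + 0.406897) = 1.372993
w(0.52) ≈ 1.3730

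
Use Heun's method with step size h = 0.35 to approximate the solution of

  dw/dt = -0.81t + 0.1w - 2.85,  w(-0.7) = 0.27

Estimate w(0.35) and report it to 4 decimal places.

-2.6878

Heun: k1 = f(t_n, w_n); k2 = f(t_n + h, w_n + h·k1); w_{n+1} = w_n + (h/2)·(k1 + k2).
t=-0.700000, w=0.270000:
  k1 = f(-0.700000, 0.270000) = -2.256000
  k2 = f(-0.350000, -0.519600) = -2.618460
  w ← 0.270000 + (0.35/2)·(-2.256000 + (-2.618460)) = -0.583031
t=-0.350000, w=-0.583031:
  k1 = f(-0.350000, -0.583031) = -2.624803
  k2 = f(0.000000, -1.501712) = -3.000171
  w ← -0.583031 + (0.35/2)·(-2.624803 + (-3.000171)) = -1.567401
t=0.000000, w=-1.567401:
  k1 = f(0.000000, -1.567401) = -3.006740
  k2 = f(0.350000, -2.619760) = -3.395476
  w ← -1.567401 + (0.35/2)·(-3.006740 + (-3.395476)) = -2.687789
w(0.35) ≈ -2.6878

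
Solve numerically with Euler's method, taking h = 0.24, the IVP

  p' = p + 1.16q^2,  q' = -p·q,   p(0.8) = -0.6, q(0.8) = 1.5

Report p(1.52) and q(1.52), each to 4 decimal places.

1.7024, 1.4790

Euler on (p,q): p_{n+1} = p_n + h·p', q_{n+1} = q_n + h·q'.
0.800000: (-0.600000, 1.500000); f=(2.010000, 0.900000) → (-0.117600, 1.716000)
1.040000: (-0.117600, 1.716000); f=(3.298201, 0.201802) → (0.673968, 1.764432)
1.280000: (0.673968, 1.764432); f=(4.285305, -1.189171) → (1.702442, 1.479031)
(p(1.52), q(1.52)) ≈ (1.7024, 1.4790)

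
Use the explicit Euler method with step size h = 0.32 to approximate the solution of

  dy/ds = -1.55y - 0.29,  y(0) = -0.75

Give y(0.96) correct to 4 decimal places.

-0.2592

Euler: y_{n+1} = y_n + h·f(s_n, y_n).
s=0.000000, y=-0.750000: f=0.872500 → y ← -0.750000 + 0.32·0.872500 = -0.470800
s=0.320000, y=-0.470800: f=0.439740 → y ← -0.470800 + 0.32·0.439740 = -0.330083
s=0.640000, y=-0.330083: f=0.221629 → y ← -0.330083 + 0.32·0.221629 = -0.259162
y(0.96) ≈ -0.2592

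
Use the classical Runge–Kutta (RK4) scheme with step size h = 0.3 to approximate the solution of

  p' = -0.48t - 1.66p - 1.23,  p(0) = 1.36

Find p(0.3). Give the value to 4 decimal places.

0.5179

RK4: k1 = f(t_n, p_n); k2 = f(t_n + h/2, p_n + (h/2)·k1); k3 = f(t_n + h/2, p_n + (h/2)·k2); k4 = f(t_n + h, p_n + h·k3); p_{n+1} = p_n + (h/6)·(k1 + 2k2 + 2k3 + k4).
t=0.000000, p=1.360000:
  k1 = f(0.000000, 1.360000) = -3.487600
  k2 = f(0.150000, 0.836860) = -2.691188
  k3 = f(0.150000, 0.956322) = -2.889494
  k4 = f(0.300000, 0.493152) = -2.192632
  p ← 1.360000 + (0.3/6)·(k1 + 2k2 + 2k3 + k4) = 0.517920
p(0.3) ≈ 0.5179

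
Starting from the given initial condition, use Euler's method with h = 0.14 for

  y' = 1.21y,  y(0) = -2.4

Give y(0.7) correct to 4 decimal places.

-5.2484

Euler: y_{n+1} = y_n + h·f(x_n, y_n).
x=0.000000, y=-2.400000: f=-2.904000 → y ← -2.400000 + 0.14·(-2.904000) = -2.806560
x=0.140000, y=-2.806560: f=-3.395938 → y ← -2.806560 + 0.14·(-3.395938) = -3.281991
x=0.280000, y=-3.281991: f=-3.971209 → y ← -3.281991 + 0.14·(-3.971209) = -3.837961
x=0.420000, y=-3.837961: f=-4.643932 → y ← -3.837961 + 0.14·(-4.643932) = -4.488111
x=0.560000, y=-4.488111: f=-5.430614 → y ← -4.488111 + 0.14·(-5.430614) = -5.248397
y(0.7) ≈ -5.2484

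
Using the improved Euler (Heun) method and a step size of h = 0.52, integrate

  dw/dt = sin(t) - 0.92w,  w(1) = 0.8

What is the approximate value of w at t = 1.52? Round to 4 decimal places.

0.8826

Heun: k1 = f(t_n, w_n); k2 = f(t_n + h, w_n + h·k1); w_{n+1} = w_n + (h/2)·(k1 + k2).
t=1.000000, w=0.800000:
  k1 = f(1.000000, 0.800000) = 0.105471
  k2 = f(1.520000, 0.854845) = 0.212253
  w ← 0.800000 + (0.52/2)·(0.105471 + 0.212253) = 0.882608
w(1.52) ≈ 0.8826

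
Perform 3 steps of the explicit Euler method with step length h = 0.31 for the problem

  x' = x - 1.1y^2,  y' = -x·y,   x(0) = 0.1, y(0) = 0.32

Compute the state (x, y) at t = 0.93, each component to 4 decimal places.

0.0911, 0.2922

Euler on (x,y): x_{n+1} = x_n + h·x', y_{n+1} = y_n + h·y'.
0.000000: (0.100000, 0.320000); f=(-0.012640, -0.032000) → (0.096082, 0.310080)
0.310000: (0.096082, 0.310080); f=(-0.009683, -0.029793) → (0.093080, 0.300844)
0.620000: (0.093080, 0.300844); f=(-0.006478, -0.028003) → (0.091072, 0.292163)
(x(0.93), y(0.93)) ≈ (0.0911, 0.2922)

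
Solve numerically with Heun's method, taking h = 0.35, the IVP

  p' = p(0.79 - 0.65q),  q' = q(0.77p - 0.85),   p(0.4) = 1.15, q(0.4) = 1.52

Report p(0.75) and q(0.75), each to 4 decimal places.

1.0708, 1.5225

Heun on (p,q): k1 = f(t_n, state_n); k2 = f(t_n + h, state_n + h·k1); state_{n+1} = state_n + (h/2)·(k1 + k2).
0.400000: (1.150000, 1.520000)
  k1 = (-0.227700, 0.053960)
  predictor → (1.070305, 1.538886)
  k2 = (-0.225059, -0.039804)
  → (1.070767, 1.522477)
(p(0.75), q(0.75)) ≈ (1.0708, 1.5225)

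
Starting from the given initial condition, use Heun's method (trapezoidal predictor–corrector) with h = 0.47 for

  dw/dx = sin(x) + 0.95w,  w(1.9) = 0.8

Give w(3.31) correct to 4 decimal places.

Heun: k1 = f(x_n, w_n); k2 = f(x_n + h, w_n + h·k1); w_{n+1} = w_n + (h/2)·(k1 + k2).
x=1.900000, w=0.800000:
  k1 = f(1.900000, 0.800000) = 1.706300
  k2 = f(2.370000, 1.601961) = 2.219141
  w ← 0.800000 + (0.47/2)·(1.706300 + 2.219141) = 1.722479
x=2.370000, w=1.722479:
  k1 = f(2.370000, 1.722479) = 2.333632
  k2 = f(2.840000, 2.819286) = 2.975363
  w ← 1.722479 + (0.47/2)·(2.333632 + 2.975363) = 2.970092
x=2.840000, w=2.970092:
  k1 = f(2.840000, 2.970092) = 3.118629
  k2 = f(3.310000, 4.435848) = 4.046443
  w ← 2.970092 + (0.47/2)·(3.118629 + 4.046443) = 4.653885
w(3.31) ≈ 4.6539

4.6539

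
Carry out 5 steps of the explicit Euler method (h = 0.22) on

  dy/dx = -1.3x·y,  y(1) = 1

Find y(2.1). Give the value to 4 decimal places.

0.0664

Euler: y_{n+1} = y_n + h·f(x_n, y_n).
x=1.000000, y=1.000000: f=-1.300000 → y ← 1.000000 + 0.22·(-1.300000) = 0.714000
x=1.220000, y=0.714000: f=-1.132404 → y ← 0.714000 + 0.22·(-1.132404) = 0.464871
x=1.440000, y=0.464871: f=-0.870239 → y ← 0.464871 + 0.22·(-0.870239) = 0.273419
x=1.660000, y=0.273419: f=-0.590037 → y ← 0.273419 + 0.22·(-0.590037) = 0.143610
x=1.880000, y=0.143610: f=-0.350984 → y ← 0.143610 + 0.22·(-0.350984) = 0.066394
y(2.1) ≈ 0.0664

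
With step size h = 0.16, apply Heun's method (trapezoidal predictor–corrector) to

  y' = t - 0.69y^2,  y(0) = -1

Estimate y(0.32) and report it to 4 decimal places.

-1.2224

Heun: k1 = f(t_n, y_n); k2 = f(t_n + h, y_n + h·k1); y_{n+1} = y_n + (h/2)·(k1 + k2).
t=0.000000, y=-1.000000:
  k1 = f(0.000000, -1.000000) = -0.690000
  k2 = f(0.160000, -1.110400) = -0.690762
  y ← -1.000000 + (0.16/2)·(-0.690000 + (-0.690762)) = -1.110461
t=0.160000, y=-1.110461:
  k1 = f(0.160000, -1.110461) = -0.690855
  k2 = f(0.320000, -1.220998) = -0.708677
  y ← -1.110461 + (0.16/2)·(-0.690855 + (-0.708677)) = -1.222423
y(0.32) ≈ -1.2224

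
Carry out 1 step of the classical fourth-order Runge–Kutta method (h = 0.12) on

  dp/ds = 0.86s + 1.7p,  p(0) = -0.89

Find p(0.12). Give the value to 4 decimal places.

RK4: k1 = f(s_n, p_n); k2 = f(s_n + h/2, p_n + (h/2)·k1); k3 = f(s_n + h/2, p_n + (h/2)·k2); k4 = f(s_n + h, p_n + h·k3); p_{n+1} = p_n + (h/6)·(k1 + 2k2 + 2k3 + k4).
s=0.000000, p=-0.890000:
  k1 = f(0.000000, -0.890000) = -1.513000
  k2 = f(0.060000, -0.980780) = -1.615726
  k3 = f(0.060000, -0.986944) = -1.626204
  k4 = f(0.120000, -1.085144) = -1.741546
  p ← -0.890000 + (0.12/6)·(k1 + 2k2 + 2k3 + k4) = -1.084768
p(0.12) ≈ -1.0848

-1.0848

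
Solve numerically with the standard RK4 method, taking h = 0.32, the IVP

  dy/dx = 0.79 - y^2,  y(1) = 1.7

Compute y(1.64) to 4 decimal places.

1.0883

RK4: k1 = f(x_n, y_n); k2 = f(x_n + h/2, y_n + (h/2)·k1); k3 = f(x_n + h/2, y_n + (h/2)·k2); k4 = f(x_n + h, y_n + h·k3); y_{n+1} = y_n + (h/6)·(k1 + 2k2 + 2k3 + k4).
x=1.000000, y=1.700000:
  k1 = f(1.000000, 1.700000) = -2.100000
  k2 = f(1.160000, 1.364000) = -1.070496
  k3 = f(1.160000, 1.528721) = -1.546987
  k4 = f(1.320000, 1.204964) = -0.661939
  y ← 1.700000 + (0.32/6)·(k1 + 2k2 + 2k3 + k4) = 1.273498
x=1.320000, y=1.273498:
  k1 = f(1.320000, 1.273498) = -0.831798
  k2 = f(1.480000, 1.140411) = -0.510537
  k3 = f(1.480000, 1.191813) = -0.630417
  k4 = f(1.640000, 1.071765) = -0.358680
  y ← 1.273498 + (0.32/6)·(k1 + 2k2 + 2k3 + k4) = 1.088305
y(1.64) ≈ 1.0883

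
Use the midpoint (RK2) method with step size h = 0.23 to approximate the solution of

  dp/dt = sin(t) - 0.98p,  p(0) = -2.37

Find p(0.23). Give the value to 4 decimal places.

-1.8696

Midpoint: k1 = f(t_n, p_n); k2 = f(t_n + h/2, p_n + (h/2)·k1); p_{n+1} = p_n + h·k2.
t=0.000000, p=-2.370000:
  k1 = f(0.000000, -2.370000) = 2.322600
  k2 = f(0.115000, -2.102901) = 2.175590
  p ← -2.370000 + 0.23·2.175590 = -1.869614
p(0.23) ≈ -1.8696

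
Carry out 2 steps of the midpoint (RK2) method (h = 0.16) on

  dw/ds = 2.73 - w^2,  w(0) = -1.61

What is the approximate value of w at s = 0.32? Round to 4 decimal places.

Midpoint: k1 = f(s_n, w_n); k2 = f(s_n + h/2, w_n + (h/2)·k1); w_{n+1} = w_n + h·k2.
s=0.000000, w=-1.610000:
  k1 = f(0.000000, -1.610000) = 0.137900
  k2 = f(0.080000, -1.598968) = 0.173301
  w ← -1.610000 + 0.16·0.173301 = -1.582272
s=0.160000, w=-1.582272:
  k1 = f(0.160000, -1.582272) = 0.226416
  k2 = f(0.240000, -1.564159) = 0.283408
  w ← -1.582272 + 0.16·0.283408 = -1.536926
w(0.32) ≈ -1.5369

-1.5369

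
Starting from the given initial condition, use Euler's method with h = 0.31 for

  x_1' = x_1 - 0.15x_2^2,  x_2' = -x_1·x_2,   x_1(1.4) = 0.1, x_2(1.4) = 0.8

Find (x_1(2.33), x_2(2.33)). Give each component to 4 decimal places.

Euler on (x_1,x_2): x_1_{n+1} = x_1_n + h·x_1', x_2_{n+1} = x_2_n + h·x_2'.
1.400000: (0.100000, 0.800000); f=(0.004000, -0.080000) → (0.101240, 0.775200)
1.710000: (0.101240, 0.775200); f=(0.011100, -0.078481) → (0.104681, 0.750871)
2.020000: (0.104681, 0.750871); f=(0.020110, -0.078602) → (0.110915, 0.726504)
(x_1(2.33), x_2(2.33)) ≈ (0.1109, 0.7265)

0.1109, 0.7265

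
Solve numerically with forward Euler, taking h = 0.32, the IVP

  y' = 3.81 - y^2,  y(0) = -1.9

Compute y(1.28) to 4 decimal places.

-0.8008

Euler: y_{n+1} = y_n + h·f(x_n, y_n).
x=0.000000, y=-1.900000: f=0.200000 → y ← -1.900000 + 0.32·0.200000 = -1.836000
x=0.320000, y=-1.836000: f=0.439104 → y ← -1.836000 + 0.32·0.439104 = -1.695487
x=0.640000, y=-1.695487: f=0.935325 → y ← -1.695487 + 0.32·0.935325 = -1.396183
x=0.960000, y=-1.396183: f=1.860674 → y ← -1.396183 + 0.32·1.860674 = -0.800767
y(1.28) ≈ -0.8008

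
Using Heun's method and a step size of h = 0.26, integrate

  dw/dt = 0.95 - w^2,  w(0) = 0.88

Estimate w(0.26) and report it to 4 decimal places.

0.9149

Heun: k1 = f(t_n, w_n); k2 = f(t_n + h, w_n + h·k1); w_{n+1} = w_n + (h/2)·(k1 + k2).
t=0.000000, w=0.880000:
  k1 = f(0.000000, 0.880000) = 0.175600
  k2 = f(0.260000, 0.925656) = 0.093161
  w ← 0.880000 + (0.26/2)·(0.175600 + 0.093161) = 0.914939
w(0.26) ≈ 0.9149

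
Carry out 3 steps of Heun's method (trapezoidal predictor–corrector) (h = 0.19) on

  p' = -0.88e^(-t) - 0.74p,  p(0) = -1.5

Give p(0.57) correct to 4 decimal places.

Heun: k1 = f(t_n, p_n); k2 = f(t_n + h, p_n + h·k1); p_{n+1} = p_n + (h/2)·(k1 + k2).
t=0.000000, p=-1.500000:
  k1 = f(0.000000, -1.500000) = 0.230000
  k2 = f(0.190000, -1.456300) = 0.349938
  p ← -1.500000 + (0.19/2)·(0.230000 + 0.349938) = -1.444906
t=0.190000, p=-1.444906:
  k1 = f(0.190000, -1.444906) = 0.341506
  k2 = f(0.380000, -1.380020) = 0.419417
  p ← -1.444906 + (0.19/2)·(0.341506 + 0.419417) = -1.372618
t=0.380000, p=-1.372618:
  k1 = f(0.380000, -1.372618) = 0.413939
  k2 = f(0.570000, -1.293970) = 0.459875
  p ← -1.372618 + (0.19/2)·(0.413939 + 0.459875) = -1.289606
p(0.57) ≈ -1.2896

-1.2896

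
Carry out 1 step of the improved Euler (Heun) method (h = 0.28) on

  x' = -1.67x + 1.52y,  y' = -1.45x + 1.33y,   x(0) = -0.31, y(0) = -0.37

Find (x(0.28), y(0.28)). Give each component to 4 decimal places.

-0.3221, -0.3816

Heun on (x,y): k1 = f(t_n, state_n); k2 = f(t_n + h, state_n + h·k1); state_{n+1} = state_n + (h/2)·(k1 + k2).
0.000000: (-0.310000, -0.370000)
  k1 = (-0.044700, -0.042600)
  predictor → (-0.322516, -0.381928)
  k2 = (-0.041929, -0.040316)
  → (-0.322128, -0.381608)
(x(0.28), y(0.28)) ≈ (-0.3221, -0.3816)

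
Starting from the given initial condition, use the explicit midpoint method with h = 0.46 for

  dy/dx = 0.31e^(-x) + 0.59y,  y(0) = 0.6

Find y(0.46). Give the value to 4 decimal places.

0.9176

Midpoint: k1 = f(x_n, y_n); k2 = f(x_n + h/2, y_n + (h/2)·k1); y_{n+1} = y_n + h·k2.
x=0.000000, y=0.600000:
  k1 = f(0.000000, 0.600000) = 0.664000
  k2 = f(0.230000, 0.752720) = 0.690410
  y ← 0.600000 + 0.46·0.690410 = 0.917589
y(0.46) ≈ 0.9176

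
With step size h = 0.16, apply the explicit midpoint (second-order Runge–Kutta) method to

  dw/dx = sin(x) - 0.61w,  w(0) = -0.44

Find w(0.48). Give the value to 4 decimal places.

-0.2247

Midpoint: k1 = f(x_n, w_n); k2 = f(x_n + h/2, w_n + (h/2)·k1); w_{n+1} = w_n + h·k2.
x=0.000000, w=-0.440000:
  k1 = f(0.000000, -0.440000) = 0.268400
  k2 = f(0.080000, -0.418528) = 0.335217
  w ← -0.440000 + 0.16·0.335217 = -0.386365
x=0.160000, w=-0.386365:
  k1 = f(0.160000, -0.386365) = 0.395001
  k2 = f(0.240000, -0.354765) = 0.454109
  w ← -0.386365 + 0.16·0.454109 = -0.313708
x=0.320000, w=-0.313708:
  k1 = f(0.320000, -0.313708) = 0.505928
  k2 = f(0.400000, -0.273234) = 0.556091
  w ← -0.313708 + 0.16·0.556091 = -0.224733
w(0.48) ≈ -0.2247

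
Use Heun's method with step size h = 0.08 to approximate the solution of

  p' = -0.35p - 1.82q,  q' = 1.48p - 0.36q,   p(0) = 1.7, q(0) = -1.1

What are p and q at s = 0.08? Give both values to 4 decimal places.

1.7940, -0.8637

Heun on (p,q): k1 = f(s_n, state_n); k2 = f(s_n + h, state_n + h·k1); state_{n+1} = state_n + (h/2)·(k1 + k2).
0.000000: (1.700000, -1.100000)
  k1 = (1.407000, 2.912000)
  predictor → (1.812560, -0.867040)
  k2 = (0.943617, 2.994723)
  → (1.794025, -0.863731)
(p(0.08), q(0.08)) ≈ (1.7940, -0.8637)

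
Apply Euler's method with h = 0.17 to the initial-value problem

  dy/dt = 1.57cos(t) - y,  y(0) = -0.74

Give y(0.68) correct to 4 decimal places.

0.4244

Euler: y_{n+1} = y_n + h·f(t_n, y_n).
t=0.000000, y=-0.740000: f=2.310000 → y ← -0.740000 + 0.17·2.310000 = -0.347300
t=0.170000, y=-0.347300: f=1.894668 → y ← -0.347300 + 0.17·1.894668 = -0.025206
t=0.340000, y=-0.025206: f=1.505331 → y ← -0.025206 + 0.17·1.505331 = 0.230700
t=0.510000, y=0.230700: f=1.139509 → y ← 0.230700 + 0.17·1.139509 = 0.424416
y(0.68) ≈ 0.4244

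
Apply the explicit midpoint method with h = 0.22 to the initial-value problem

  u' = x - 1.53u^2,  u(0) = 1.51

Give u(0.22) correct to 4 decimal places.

1.1072

Midpoint: k1 = f(x_n, u_n); k2 = f(x_n + h/2, u_n + (h/2)·k1); u_{n+1} = u_n + h·k2.
x=0.000000, u=1.510000:
  k1 = f(0.000000, 1.510000) = -3.488553
  k2 = f(0.110000, 1.126259) = -1.830743
  u ← 1.510000 + 0.22·(-1.830743) = 1.107236
u(0.22) ≈ 1.1072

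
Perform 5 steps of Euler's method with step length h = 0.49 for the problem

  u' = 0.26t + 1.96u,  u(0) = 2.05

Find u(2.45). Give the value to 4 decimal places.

Euler: u_{n+1} = u_n + h·f(t_n, u_n).
t=0.000000, u=2.050000: f=4.018000 → u ← 2.050000 + 0.49·4.018000 = 4.018820
t=0.490000, u=4.018820: f=8.004287 → u ← 4.018820 + 0.49·8.004287 = 7.940921
t=0.980000, u=7.940921: f=15.819005 → u ← 7.940921 + 0.49·15.819005 = 15.692233
t=1.470000, u=15.692233: f=31.138977 → u ← 15.692233 + 0.49·31.138977 = 30.950332
t=1.960000, u=30.950332: f=61.172250 → u ← 30.950332 + 0.49·61.172250 = 60.924734
u(2.45) ≈ 60.9247

60.9247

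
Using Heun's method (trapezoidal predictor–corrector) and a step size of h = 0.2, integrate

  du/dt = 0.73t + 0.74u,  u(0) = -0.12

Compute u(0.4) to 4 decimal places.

-0.0983

Heun: k1 = f(t_n, u_n); k2 = f(t_n + h, u_n + h·k1); u_{n+1} = u_n + (h/2)·(k1 + k2).
t=0.000000, u=-0.120000:
  k1 = f(0.000000, -0.120000) = -0.088800
  k2 = f(0.200000, -0.137760) = 0.044058
  u ← -0.120000 + (0.2/2)·(-0.088800 + 0.044058) = -0.124474
t=0.200000, u=-0.124474:
  k1 = f(0.200000, -0.124474) = 0.053889
  k2 = f(0.400000, -0.113696) = 0.207865
  u ← -0.124474 + (0.2/2)·(0.053889 + 0.207865) = -0.098299
u(0.4) ≈ -0.0983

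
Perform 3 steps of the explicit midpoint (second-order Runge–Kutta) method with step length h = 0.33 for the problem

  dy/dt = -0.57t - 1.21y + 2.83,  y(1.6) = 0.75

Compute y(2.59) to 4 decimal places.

1.1224

Midpoint: k1 = f(t_n, y_n); k2 = f(t_n + h/2, y_n + (h/2)·k1); y_{n+1} = y_n + h·k2.
t=1.600000, y=0.750000:
  k1 = f(1.600000, 0.750000) = 1.010500
  k2 = f(1.765000, 0.916733) = 0.714704
  y ← 0.750000 + 0.33·0.714704 = 0.985852
t=1.930000, y=0.985852:
  k1 = f(1.930000, 0.985852) = 0.537019
  k2 = f(2.095000, 1.074460) = 0.335753
  y ← 0.985852 + 0.33·0.335753 = 1.096651
t=2.260000, y=1.096651:
  k1 = f(2.260000, 1.096651) = 0.214853
  k2 = f(2.425000, 1.132101) = 0.077907
  y ← 1.096651 + 0.33·0.077907 = 1.122360
y(2.59) ≈ 1.1224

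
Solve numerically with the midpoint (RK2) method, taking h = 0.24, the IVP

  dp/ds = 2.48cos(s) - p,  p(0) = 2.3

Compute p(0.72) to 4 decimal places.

2.2646

Midpoint: k1 = f(s_n, p_n); k2 = f(s_n + h/2, p_n + (h/2)·k1); p_{n+1} = p_n + h·k2.
s=0.000000, p=2.300000:
  k1 = f(0.000000, 2.300000) = 0.180000
  k2 = f(0.120000, 2.321600) = 0.140565
  p ← 2.300000 + 0.24·0.140565 = 2.333736
s=0.240000, p=2.333736:
  k1 = f(0.240000, 2.333736) = 0.075182
  k2 = f(0.360000, 2.342758) = -0.021733
  p ← 2.333736 + 0.24·(-0.021733) = 2.328520
s=0.480000, p=2.328520:
  k1 = f(0.480000, 2.328520) = -0.128772
  k2 = f(0.600000, 2.313067) = -0.266235
  p ← 2.328520 + 0.24·(-0.266235) = 2.264623
p(0.72) ≈ 2.2646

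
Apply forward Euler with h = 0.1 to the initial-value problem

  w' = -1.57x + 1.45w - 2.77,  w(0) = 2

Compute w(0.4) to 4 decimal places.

1.9608

Euler: w_{n+1} = w_n + h·f(x_n, w_n).
x=0.000000, w=2.000000: f=0.130000 → w ← 2.000000 + 0.1·0.130000 = 2.013000
x=0.100000, w=2.013000: f=-0.008150 → w ← 2.013000 + 0.1·(-0.008150) = 2.012185
x=0.200000, w=2.012185: f=-0.166332 → w ← 2.012185 + 0.1·(-0.166332) = 1.995552
x=0.300000, w=1.995552: f=-0.347450 → w ← 1.995552 + 0.1·(-0.347450) = 1.960807
w(0.4) ≈ 1.9608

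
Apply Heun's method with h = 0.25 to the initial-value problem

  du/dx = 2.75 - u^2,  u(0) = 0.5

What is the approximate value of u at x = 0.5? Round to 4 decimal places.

1.3031

Heun: k1 = f(x_n, u_n); k2 = f(x_n + h, u_n + h·k1); u_{n+1} = u_n + (h/2)·(k1 + k2).
x=0.000000, u=0.500000:
  k1 = f(0.000000, 0.500000) = 2.500000
  k2 = f(0.250000, 1.125000) = 1.484375
  u ← 0.500000 + (0.25/2)·(2.500000 + 1.484375) = 0.998047
x=0.250000, u=0.998047:
  k1 = f(0.250000, 0.998047) = 1.753902
  k2 = f(0.500000, 1.436522) = 0.686403
  u ← 0.998047 + (0.25/2)·(1.753902 + 0.686403) = 1.303085
u(0.5) ≈ 1.3031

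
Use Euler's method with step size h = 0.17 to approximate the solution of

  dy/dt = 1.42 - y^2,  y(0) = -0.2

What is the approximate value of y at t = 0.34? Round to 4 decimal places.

0.2758

Euler: y_{n+1} = y_n + h·f(t_n, y_n).
t=0.000000, y=-0.200000: f=1.380000 → y ← -0.200000 + 0.17·1.380000 = 0.034600
t=0.170000, y=0.034600: f=1.418803 → y ← 0.034600 + 0.17·1.418803 = 0.275796
y(0.34) ≈ 0.2758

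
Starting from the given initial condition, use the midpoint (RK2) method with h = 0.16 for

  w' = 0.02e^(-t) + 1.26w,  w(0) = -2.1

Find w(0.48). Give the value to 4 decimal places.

Midpoint: k1 = f(t_n, w_n); k2 = f(t_n + h/2, w_n + (h/2)·k1); w_{n+1} = w_n + h·k2.
t=0.000000, w=-2.100000:
  k1 = f(0.000000, -2.100000) = -2.626000
  k2 = f(0.080000, -2.310080) = -2.892238
  w ← -2.100000 + 0.16·(-2.892238) = -2.562758
t=0.160000, w=-2.562758:
  k1 = f(0.160000, -2.562758) = -3.212032
  k2 = f(0.240000, -2.819721) = -3.537116
  w ← -2.562758 + 0.16·(-3.537116) = -3.128697
t=0.320000, w=-3.128697:
  k1 = f(0.320000, -3.128697) = -3.927635
  k2 = f(0.400000, -3.442907) = -4.324657
  w ← -3.128697 + 0.16·(-4.324657) = -3.820642
w(0.48) ≈ -3.8206

-3.8206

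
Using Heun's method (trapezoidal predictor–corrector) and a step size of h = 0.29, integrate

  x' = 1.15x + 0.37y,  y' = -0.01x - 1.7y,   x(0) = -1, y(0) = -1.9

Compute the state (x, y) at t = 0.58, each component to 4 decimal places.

-2.3074, -0.7443

Heun on (x,y): k1 = f(t_n, state_n); k2 = f(t_n + h, state_n + h·k1); state_{n+1} = state_n + (h/2)·(k1 + k2).
0.000000: (-1.000000, -1.900000)
  k1 = (-1.853000, 3.240000)
  predictor → (-1.537370, -0.960400)
  k2 = (-2.123323, 1.648054)
  → (-1.576567, -1.191232)
0.290000: (-1.576567, -1.191232)
  k1 = (-2.253808, 2.040860)
  predictor → (-2.230171, -0.599383)
  k2 = (-2.786468, 1.041252)
  → (-2.307407, -0.744326)
(x(0.58), y(0.58)) ≈ (-2.3074, -0.7443)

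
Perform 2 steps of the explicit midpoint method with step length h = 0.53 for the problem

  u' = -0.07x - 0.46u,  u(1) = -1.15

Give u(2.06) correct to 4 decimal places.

-0.8033

Midpoint: k1 = f(x_n, u_n); k2 = f(x_n + h/2, u_n + (h/2)·k1); u_{n+1} = u_n + h·k2.
x=1.000000, u=-1.150000:
  k1 = f(1.000000, -1.150000) = 0.459000
  k2 = f(1.265000, -1.028365) = 0.384498
  u ← -1.150000 + 0.53·0.384498 = -0.946216
x=1.530000, u=-0.946216:
  k1 = f(1.530000, -0.946216) = 0.328159
  k2 = f(1.795000, -0.859254) = 0.269607
  u ← -0.946216 + 0.53·0.269607 = -0.803325
u(2.06) ≈ -0.8033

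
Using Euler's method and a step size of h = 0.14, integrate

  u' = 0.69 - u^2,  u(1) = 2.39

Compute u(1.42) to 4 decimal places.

Euler: u_{n+1} = u_n + h·f(s_n, u_n).
s=1.000000, u=2.390000: f=-5.022100 → u ← 2.390000 + 0.14·(-5.022100) = 1.686906
s=1.140000, u=1.686906: f=-2.155652 → u ← 1.686906 + 0.14·(-2.155652) = 1.385115
s=1.280000, u=1.385115: f=-1.228543 → u ← 1.385115 + 0.14·(-1.228543) = 1.213119
u(1.42) ≈ 1.2131

1.2131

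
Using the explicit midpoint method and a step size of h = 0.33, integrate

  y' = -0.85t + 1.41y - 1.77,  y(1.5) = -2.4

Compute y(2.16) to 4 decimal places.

Midpoint: k1 = f(t_n, y_n); k2 = f(t_n + h/2, y_n + (h/2)·k1); y_{n+1} = y_n + h·k2.
t=1.500000, y=-2.400000:
  k1 = f(1.500000, -2.400000) = -6.429000
  k2 = f(1.665000, -3.460785) = -8.064957
  y ← -2.400000 + 0.33·(-8.064957) = -5.061436
t=1.830000, y=-5.061436:
  k1 = f(1.830000, -5.061436) = -10.462124
  k2 = f(1.995000, -6.787686) = -13.036388
  y ← -5.061436 + 0.33·(-13.036388) = -9.363444
y(2.16) ≈ -9.3634

-9.3634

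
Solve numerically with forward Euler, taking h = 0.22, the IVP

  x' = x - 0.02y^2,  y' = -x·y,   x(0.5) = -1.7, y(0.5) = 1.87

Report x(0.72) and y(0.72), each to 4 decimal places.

-2.0894, 2.5694

Euler on (x,y): x_{n+1} = x_n + h·x', y_{n+1} = y_n + h·y'.
0.500000: (-1.700000, 1.870000); f=(-1.769938, 3.179000) → (-2.089386, 2.569380)
(x(0.72), y(0.72)) ≈ (-2.0894, 2.5694)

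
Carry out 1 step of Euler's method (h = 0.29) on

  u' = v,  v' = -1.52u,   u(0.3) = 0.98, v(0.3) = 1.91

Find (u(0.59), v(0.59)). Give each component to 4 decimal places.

1.5339, 1.4780

Euler on (u,v): u_{n+1} = u_n + h·u', v_{n+1} = v_n + h·v'.
0.300000: (0.980000, 1.910000); f=(1.910000, -1.489600) → (1.533900, 1.478016)
(u(0.59), v(0.59)) ≈ (1.5339, 1.4780)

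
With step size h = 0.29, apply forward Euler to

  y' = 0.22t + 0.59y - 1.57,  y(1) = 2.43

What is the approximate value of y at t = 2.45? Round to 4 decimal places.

2.8201

Euler: y_{n+1} = y_n + h·f(t_n, y_n).
t=1.000000, y=2.430000: f=0.083700 → y ← 2.430000 + 0.29·0.083700 = 2.454273
t=1.290000, y=2.454273: f=0.161821 → y ← 2.454273 + 0.29·0.161821 = 2.501201
t=1.580000, y=2.501201: f=0.253309 → y ← 2.501201 + 0.29·0.253309 = 2.574661
t=1.870000, y=2.574661: f=0.360450 → y ← 2.574661 + 0.29·0.360450 = 2.679191
t=2.160000, y=2.679191: f=0.485923 → y ← 2.679191 + 0.29·0.485923 = 2.820109
y(2.45) ≈ 2.8201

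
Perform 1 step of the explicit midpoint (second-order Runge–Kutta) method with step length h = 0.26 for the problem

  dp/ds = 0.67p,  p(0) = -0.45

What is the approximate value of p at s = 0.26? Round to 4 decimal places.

Midpoint: k1 = f(s_n, p_n); k2 = f(s_n + h/2, p_n + (h/2)·k1); p_{n+1} = p_n + h·k2.
s=0.000000, p=-0.450000:
  k1 = f(0.000000, -0.450000) = -0.301500
  k2 = f(0.130000, -0.489195) = -0.327761
  p ← -0.450000 + 0.26·(-0.327761) = -0.535218
p(0.26) ≈ -0.5352

-0.5352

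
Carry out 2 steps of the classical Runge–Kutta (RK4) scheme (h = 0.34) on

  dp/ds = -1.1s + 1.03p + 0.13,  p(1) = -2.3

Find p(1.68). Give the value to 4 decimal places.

-5.9141

RK4: k1 = f(s_n, p_n); k2 = f(s_n + h/2, p_n + (h/2)·k1); k3 = f(s_n + h/2, p_n + (h/2)·k2); k4 = f(s_n + h, p_n + h·k3); p_{n+1} = p_n + (h/6)·(k1 + 2k2 + 2k3 + k4).
s=1.000000, p=-2.300000:
  k1 = f(1.000000, -2.300000) = -3.339000
  k2 = f(1.170000, -2.867630) = -4.110659
  k3 = f(1.170000, -2.998812) = -4.245776
  k4 = f(1.340000, -3.743564) = -5.199871
  p ← -2.300000 + (0.34/6)·(k1 + 2k2 + 2k3 + k4) = -3.730932
s=1.340000, p=-3.730932:
  k1 = f(1.340000, -3.730932) = -5.186860
  k2 = f(1.510000, -4.612698) = -6.282079
  k3 = f(1.510000, -4.798885) = -6.473852
  k4 = f(1.680000, -5.932042) = -7.828003
  p ← -3.730932 + (0.34/6)·(k1 + 2k2 + 2k3 + k4) = -5.914113
p(1.68) ≈ -5.9141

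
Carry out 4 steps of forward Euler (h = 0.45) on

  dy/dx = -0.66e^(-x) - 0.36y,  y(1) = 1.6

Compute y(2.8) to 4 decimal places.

Euler: y_{n+1} = y_n + h·f(x_n, y_n).
x=1.000000, y=1.600000: f=-0.818800 → y ← 1.600000 + 0.45·(-0.818800) = 1.231540
x=1.450000, y=1.231540: f=-0.598171 → y ← 1.231540 + 0.45·(-0.598171) = 0.962363
x=1.900000, y=0.962363: f=-0.445166 → y ← 0.962363 + 0.45·(-0.445166) = 0.762038
x=2.350000, y=0.762038: f=-0.337277 → y ← 0.762038 + 0.45·(-0.337277) = 0.610263
y(2.8) ≈ 0.6103

0.6103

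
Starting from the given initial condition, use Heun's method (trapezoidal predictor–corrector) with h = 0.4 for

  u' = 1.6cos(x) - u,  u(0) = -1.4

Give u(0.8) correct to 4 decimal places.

Heun: k1 = f(x_n, u_n); k2 = f(x_n + h, u_n + h·k1); u_{n+1} = u_n + (h/2)·(k1 + k2).
x=0.000000, u=-1.400000:
  k1 = f(0.000000, -1.400000) = 3.000000
  k2 = f(0.400000, -0.200000) = 1.673698
  u ← -1.400000 + (0.4/2)·(3.000000 + 1.673698) = -0.465260
x=0.400000, u=-0.465260:
  k1 = f(0.400000, -0.465260) = 1.938958
  k2 = f(0.800000, 0.310323) = 0.804408
  u ← -0.465260 + (0.4/2)·(1.938958 + 0.804408) = 0.083413
u(0.8) ≈ 0.0834

0.0834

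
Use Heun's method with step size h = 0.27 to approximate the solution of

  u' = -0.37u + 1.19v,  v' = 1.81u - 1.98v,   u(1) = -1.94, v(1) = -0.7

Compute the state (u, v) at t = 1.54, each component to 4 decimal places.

Heun on (u,v): k1 = f(t_n, state_n); k2 = f(t_n + h, state_n + h·k1); state_{n+1} = state_n + (h/2)·(k1 + k2).
1.000000: (-1.940000, -0.700000)
  k1 = (-0.115200, -2.125400)
  predictor → (-1.971104, -1.273858)
  k2 = (-0.786583, -1.045459)
  → (-2.061741, -1.128066)
1.270000: (-2.061741, -1.128066)
  k1 = (-0.579555, -1.498180)
  predictor → (-2.218220, -1.532575)
  k2 = (-1.003022, -0.980481)
  → (-2.275389, -1.462685)
(u(1.54), v(1.54)) ≈ (-2.2754, -1.4627)

-2.2754, -1.4627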